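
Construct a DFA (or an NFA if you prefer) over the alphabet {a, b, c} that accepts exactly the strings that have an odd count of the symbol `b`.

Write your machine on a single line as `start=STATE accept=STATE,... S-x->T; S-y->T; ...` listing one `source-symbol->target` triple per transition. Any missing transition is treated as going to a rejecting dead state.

start=s0; accept=s1; s0-a->s0; s0-b->s1; s0-c->s0; s1-a->s1; s1-b->s0; s1-c->s1

The only thing that matters is how many `b`s have appeared, reduced mod 2. Use one state per residue: s0 for 0, …, s1 for 1. Reading `b` moves to the next residue; anything else stays put. s1 is accepting.
        a   b   c  
>  s0   s0  s1  s0 
 * s1   s1  s0  s1 
(> = start, * = accepting)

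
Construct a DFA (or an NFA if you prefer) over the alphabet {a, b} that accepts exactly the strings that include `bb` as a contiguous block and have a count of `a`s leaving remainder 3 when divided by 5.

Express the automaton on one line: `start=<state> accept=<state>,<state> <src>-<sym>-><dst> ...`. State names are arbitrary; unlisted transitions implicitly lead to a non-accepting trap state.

Handle the two conditions separately and then intersect. The first has 3 states tracking whether and how much of `bb` has been seen; the second has 5 states tracking the count of `a`s modulo 5. A product state is a pair (one from each), accepting exactly when both do.
With 15 states:
          a    b  
>  q0     q1   q2 
   q1     q3   q4 
   q2     q1   q5 
   q3     q6   q7 
   q4     q3   q8 
   q5     q8   q5 
   q6     q9  q10 
   q7     q6  q11 
   q8    q11   q8 
   q9     q0  q12 
   q10    q9  q13 
   q11   q13  q11 
   q12    q0  q14 
 * q13   q14  q13 
   q14    q5  q14 
(> = start, * = accepting)

start=q0 accept=q13 q0-a->q1 q0-b->q2 q1-a->q3 q1-b->q4 q2-a->q1 q2-b->q5 q3-a->q6 q3-b->q7 q4-a->q3 q4-b->q8 q5-a->q8 q5-b->q5 q6-a->q9 q6-b->q10 q7-a->q6 q7-b->q11 q8-a->q11 q8-b->q8 q9-a->q0 q9-b->q12 q10-a->q9 q10-b->q13 q11-a->q13 q11-b->q11 q12-a->q0 q12-b->q14 q13-a->q14 q13-b->q13 q14-a->q5 q14-b->q14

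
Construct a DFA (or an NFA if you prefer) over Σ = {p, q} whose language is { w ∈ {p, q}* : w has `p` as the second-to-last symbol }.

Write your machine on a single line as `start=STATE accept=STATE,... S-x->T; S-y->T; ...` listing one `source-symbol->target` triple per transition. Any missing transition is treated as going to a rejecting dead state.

start=s0; accept=s3,s4; s0-p->s1; s0-q->s2; s1-p->s3; s1-q->s4; s2-p->s5; s2-q->s6; s3-p->s3; s3-q->s4; s4-p->s5; s4-q->s6; s5-p->s3; s5-q->s4; s6-p->s5; s6-q->s6

A DFA must remember the last 2 symbols (since which symbol is second-to-last isn't known until the input ends). Use one state per possible window of the last ≤2 symbols; accept from those whose window starts with `p`.
With 7 states:
        p   q  
>  s0   s1  s2 
   s1   s3  s4 
   s2   s5  s6 
 * s3   s3  s4 
 * s4   s5  s6 
   s5   s3  s4 
   s6   s5  s6 
(> = start, * = accepting)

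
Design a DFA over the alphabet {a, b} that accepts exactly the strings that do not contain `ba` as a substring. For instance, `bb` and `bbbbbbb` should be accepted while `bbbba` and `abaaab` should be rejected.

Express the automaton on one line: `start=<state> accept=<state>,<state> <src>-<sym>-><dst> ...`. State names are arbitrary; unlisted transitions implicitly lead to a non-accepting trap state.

start=q0 accept=q0,q1 q0-a->q0 q0-b->q1 q1-a->q2 q1-b->q1 q2-a->q2 q2-b->q2

Track partial matches of the forbidden pattern `ba`. State q2 is a dead state reached once `ba` has occurred; every other state accepts. q0 means no part of `ba` is currently matched.
With 3 states:
        a   b  
>* q0   q0  q1 
 * q1   q2  q1 
   q2   q2  q2 
(> = start, * = accepting)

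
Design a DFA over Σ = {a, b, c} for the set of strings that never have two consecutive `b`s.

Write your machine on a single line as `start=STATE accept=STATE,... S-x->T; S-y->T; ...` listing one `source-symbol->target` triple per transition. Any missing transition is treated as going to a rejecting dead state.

Track partial matches of the forbidden pattern `bb`. State q2 is a dead state reached once `bb` has occurred; every other state accepts. q0 means no part of `bb` is currently matched.
A 3-state machine:
        a   b   c  
>* q0   q0  q1  q0 
 * q1   q0  q2  q0 
   q2   q2  q2  q2 
(> = start, * = accepting)

start=q0; accept=q0,q1; q0-a->q0; q0-b->q1; q0-c->q0; q1-a->q0; q1-b->q2; q1-c->q0; q2-a->q2; q2-b->q2; q2-c->q2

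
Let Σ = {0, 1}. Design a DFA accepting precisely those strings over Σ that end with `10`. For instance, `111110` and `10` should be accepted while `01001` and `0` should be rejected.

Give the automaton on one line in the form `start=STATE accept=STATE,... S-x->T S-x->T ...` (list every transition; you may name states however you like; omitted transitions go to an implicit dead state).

Let each state record the length of the longest suffix of the input read so far that is also a prefix of `10`. q1 means the last symbol is `1`; q2 means the last 2 symbols are `10`. Accept only at q2, where the string currently ends in `10`.
3 states suffice.
        0   1  
>  q0   q0  q1 
   q1   q2  q1 
 * q2   q0  q1 
(> = start, * = accepting)

start=q0 accept=q2 q0-0->q0 q0-1->q1 q1-0->q2 q1-1->q1 q2-0->q0 q2-1->q1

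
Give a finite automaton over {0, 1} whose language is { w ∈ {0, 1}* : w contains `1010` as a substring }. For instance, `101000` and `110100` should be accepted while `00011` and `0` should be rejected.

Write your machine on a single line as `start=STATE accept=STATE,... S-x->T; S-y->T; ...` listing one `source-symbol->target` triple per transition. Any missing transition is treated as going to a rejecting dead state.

States s0..s3 record the length of the longest prefix of `1010` that matches the current input suffix. Reaching s4 means `1010` has been seen, and we stay there forever. Accept from s4.
With 5 states:
        0   1  
>  s0   s0  s1 
   s1   s2  s1 
   s2   s0  s3 
   s3   s4  s1 
 * s4   s4  s4 
(> = start, * = accepting)

start=s0; accept=s4; s0-0->s0; s0-1->s1; s1-0->s2; s1-1->s1; s2-0->s0; s2-1->s3; s3-0->s4; s3-1->s1; s4-0->s4; s4-1->s4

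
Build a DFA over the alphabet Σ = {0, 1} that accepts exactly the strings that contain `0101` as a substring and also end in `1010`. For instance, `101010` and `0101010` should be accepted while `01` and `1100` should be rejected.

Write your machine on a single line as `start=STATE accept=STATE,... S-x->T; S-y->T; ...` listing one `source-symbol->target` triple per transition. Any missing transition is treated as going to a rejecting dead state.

start=s0; accept=s5; s0-0->s1; s0-1->s0; s1-0->s1; s1-1->s2; s2-0->s3; s2-1->s0; s3-0->s1; s3-1->s4; s4-0->s5; s4-1->s6; s5-0->s7; s5-1->s4; s6-0->s8; s6-1->s6; s7-0->s7; s7-1->s6; s8-0->s7; s8-1->s4

Run two small machines in parallel and take their product. One (5 states) tracks whether and how much of `0101` has been seen; the other (5 states) tracks how much of the suffix `1010` has currently been matched. Each combined state is a pair, one component from each; accept when both components accept. Equivalent product states are then merged.
With 9 states:
        0   1  
>  s0   s1  s0 
   s1   s1  s2 
   s2   s3  s0 
   s3   s1  s4 
   s4   s5  s6 
 * s5   s7  s4 
   s6   s8  s6 
   s7   s7  s6 
   s8   s7  s4 
(> = start, * = accepting)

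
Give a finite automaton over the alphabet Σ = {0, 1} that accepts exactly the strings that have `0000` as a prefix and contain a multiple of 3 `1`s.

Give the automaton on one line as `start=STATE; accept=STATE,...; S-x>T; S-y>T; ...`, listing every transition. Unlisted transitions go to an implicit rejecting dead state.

Handle the two conditions separately and then intersect. One (6 states) tracks whether the input so far still matches the prefix `0000`; the other (3 states) tracks the count of `1`s modulo 3. Each combined state is a pair, one component from each; accept when both components accept. After merging equivalent states the machine shrinks.
An 8-state machine:
       0  1 
>  A   B  C 
   B   D  C 
   C   C  C 
   D   E  C 
   E   F  C 
 * F   F  G 
   G   G  H 
   H   H  F 
(> = start, * = accepting)

start=A; accept=F; A-0>B; A-1>C; B-0>D; B-1>C; C-0>C; C-1>C; D-0>E; D-1>C; E-0>F; E-1>C; F-0>F; F-1>G; G-0>G; G-1>H; H-0>H; H-1>F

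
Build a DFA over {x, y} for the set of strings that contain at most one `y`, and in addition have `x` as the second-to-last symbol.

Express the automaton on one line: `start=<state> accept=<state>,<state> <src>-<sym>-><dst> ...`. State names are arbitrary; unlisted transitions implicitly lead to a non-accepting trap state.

start=q0 accept=q3,q4,q7 q0-x->q1 q0-y->q2 q1-x->q3 q1-y->q4 q2-x->q5 q2-y->q6 q3-x->q3 q3-y->q4 q4-x->q5 q4-y->q6 q5-x->q7 q5-y->q8 q6-x->q9 q6-y->q6 q7-x->q7 q7-y->q8 q8-x->q9 q8-y->q6 q9-x->q10 q9-y->q8 q10-x->q10 q10-y->q8

Handle the two conditions separately and then intersect. The first has 3 states tracking the count of `y`s, saturating at 2; the second has 7 states tracking the last 2 symbols read. A product state is a pair (one from each), accepting exactly when both do.
With 11 states:
          x    y  
>  q0     q1   q2 
   q1     q3   q4 
   q2     q5   q6 
 * q3     q3   q4 
 * q4     q5   q6 
   q5     q7   q8 
   q6     q9   q6 
 * q7     q7   q8 
   q8     q9   q6 
   q9    q10   q8 
   q10   q10   q8 
(> = start, * = accepting)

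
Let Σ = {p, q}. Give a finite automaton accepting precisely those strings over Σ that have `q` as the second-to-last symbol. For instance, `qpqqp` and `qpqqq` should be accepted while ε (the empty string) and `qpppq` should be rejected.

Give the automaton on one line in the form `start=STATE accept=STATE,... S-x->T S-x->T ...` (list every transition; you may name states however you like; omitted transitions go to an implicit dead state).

start=A accept=F,G A-p->B A-q->C B-p->D B-q->E C-p->F C-q->G D-p->D D-q->E E-p->F E-q->G F-p->D F-q->E G-p->F G-q->G

Because acceptance depends on a position counted from the end, the machine has to buffer the most recent 2 symbols. Make each state the string of the last up-to-2 symbols read; on input `x` shift the window left and append `x`. Accept when the buffered window has length 2 and begins with `q`.
With 7 states:
       p  q 
>  A   B  C 
   B   D  E 
   C   F  G 
   D   D  E 
   E   F  G 
 * F   D  E 
 * G   F  G 
(> = start, * = accepting)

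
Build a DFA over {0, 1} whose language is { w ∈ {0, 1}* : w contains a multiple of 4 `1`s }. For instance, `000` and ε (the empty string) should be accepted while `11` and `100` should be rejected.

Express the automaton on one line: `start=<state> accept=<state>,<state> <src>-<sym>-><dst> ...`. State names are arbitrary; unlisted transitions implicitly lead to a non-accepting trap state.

Keep the running count of `1`s modulo 4: each `1` advances along the cycle s0 → s1 → s2 → s3 → s0 while other symbols loop. Accept at s0.
4 states suffice.
        0   1  
>* s0   s0  s1 
   s1   s1  s2 
   s2   s2  s3 
   s3   s3  s0 
(> = start, * = accepting)

start=s0 accept=s0 s0-0->s0 s0-1->s1 s1-0->s1 s1-1->s2 s2-0->s2 s2-1->s3 s3-0->s3 s3-1->s0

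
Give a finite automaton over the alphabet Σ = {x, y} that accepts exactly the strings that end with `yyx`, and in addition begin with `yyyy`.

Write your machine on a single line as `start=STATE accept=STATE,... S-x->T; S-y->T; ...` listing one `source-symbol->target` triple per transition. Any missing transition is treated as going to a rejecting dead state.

start=q0; accept=q6; q0-x->q1; q0-y->q2; q1-x->q1; q1-y->q1; q2-x->q1; q2-y->q3; q3-x->q1; q3-y->q4; q4-x->q1; q4-y->q5; q5-x->q6; q5-y->q5; q6-x->q7; q6-y->q8; q7-x->q7; q7-y->q8; q8-x->q7; q8-y->q5

Handle the two conditions separately and then intersect. The first has 4 states tracking how much of the suffix `yyx` has currently been matched; the second has 6 states tracking whether the input so far still matches the prefix `yyyy`. A product state is a pair (one from each), accepting exactly when both do. Equivalent product states are then merged.
        x   y  
>  q0   q1  q2 
   q1   q1  q1 
   q2   q1  q3 
   q3   q1  q4 
   q4   q1  q5 
   q5   q6  q5 
 * q6   q7  q8 
   q7   q7  q8 
   q8   q7  q5 
(> = start, * = accepting)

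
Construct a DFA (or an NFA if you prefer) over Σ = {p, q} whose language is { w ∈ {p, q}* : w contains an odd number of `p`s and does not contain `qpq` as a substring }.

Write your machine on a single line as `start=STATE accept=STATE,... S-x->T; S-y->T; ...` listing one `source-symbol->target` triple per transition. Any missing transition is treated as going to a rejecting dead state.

Handle the two conditions separately and then intersect. One (2 states) tracks the count of `p`s modulo 2; the other (4 states) tracks partial matches of the forbidden pattern `qpq`. Each combined state is a pair, one component from each; accept when both components accept. After merging equivalent states the machine shrinks.
A 7-state machine:
        p   q  
>  s0   s1  s2 
 * s1   s0  s3 
   s2   s4  s2 
 * s3   s5  s3 
 * s4   s0  s6 
   s5   s1  s6 
   s6   s6  s6 
(> = start, * = accepting)

start=s0; accept=s1,s3,s4; s0-p->s1; s0-q->s2; s1-p->s0; s1-q->s3; s2-p->s4; s2-q->s2; s3-p->s5; s3-q->s3; s4-p->s0; s4-q->s6; s5-p->s1; s5-q->s6; s6-p->s6; s6-q->s6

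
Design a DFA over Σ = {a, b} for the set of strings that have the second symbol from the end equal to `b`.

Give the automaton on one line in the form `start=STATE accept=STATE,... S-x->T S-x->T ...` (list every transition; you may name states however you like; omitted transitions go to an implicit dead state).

Because acceptance depends on a position counted from the end, the machine has to buffer the most recent 2 symbols. Make each state the string of the last up-to-2 symbols read; on input `x` shift the window left and append `x`. Accept when the buffered window has length 2 and begins with `b`.
7 states suffice.
        a   b  
>  s0   s1  s2 
   s1   s3  s4 
   s2   s5  s6 
   s3   s3  s4 
   s4   s5  s6 
 * s5   s3  s4 
 * s6   s5  s6 
(> = start, * = accepting)

start=s0 accept=s5,s6 s0-a->s1 s0-b->s2 s1-a->s3 s1-b->s4 s2-a->s5 s2-b->s6 s3-a->s3 s3-b->s4 s4-a->s5 s4-b->s6 s5-a->s3 s5-b->s4 s6-a->s5 s6-b->s6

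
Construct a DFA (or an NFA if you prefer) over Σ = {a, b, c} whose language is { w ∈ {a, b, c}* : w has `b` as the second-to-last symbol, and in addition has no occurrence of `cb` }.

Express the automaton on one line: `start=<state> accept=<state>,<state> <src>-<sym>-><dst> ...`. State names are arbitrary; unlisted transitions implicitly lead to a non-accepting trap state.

Run two small machines in parallel and take their product. One (13 states) tracks the last 2 symbols read; the other (3 states) tracks partial matches of the forbidden pattern `cb`. Each combined state is a pair, one component from each; accept when both components accept.
          a    b    c  
>  S0     S1   S2   S3 
   S1     S4   S5   S6 
   S2     S7   S8   S9 
   S3    S10  S11  S12 
   S4     S4   S5   S6 
   S5     S7   S8   S9 
   S6    S10  S11  S12 
 * S7     S4   S5   S6 
 * S8     S7   S8   S9 
 * S9    S10  S11  S12 
   S10    S4   S5   S6 
   S11   S13  S14  S15 
   S12   S10  S11  S12 
   S13   S16  S17  S18 
   S14   S13  S14  S15 
   S15   S19  S11  S20 
   S16   S16  S17  S18 
   S17   S13  S14  S15 
   S18   S19  S11  S20 
   S19   S16  S17  S18 
   S20   S19  S11  S20 
(> = start, * = accepting)

start=S0 accept=S7,S8,S9 S0-a->S1 S0-b->S2 S0-c->S3 S1-a->S4 S1-b->S5 S1-c->S6 S2-a->S7 S2-b->S8 S2-c->S9 S3-a->S10 S3-b->S11 S3-c->S12 S4-a->S4 S4-b->S5 S4-c->S6 S5-a->S7 S5-b->S8 S5-c->S9 S6-a->S10 S6-b->S11 S6-c->S12 S7-a->S4 S7-b->S5 S7-c->S6 S8-a->S7 S8-b->S8 S8-c->S9 S9-a->S10 S9-b->S11 S9-c->S12 S10-a->S4 S10-b->S5 S10-c->S6 S11-a->S13 S11-b->S14 S11-c->S15 S12-a->S10 S12-b->S11 S12-c->S12 S13-a->S16 S13-b->S17 S13-c->S18 S14-a->S13 S14-b->S14 S14-c->S15 S15-a->S19 S15-b->S11 S15-c->S20 S16-a->S16 S16-b->S17 S16-c->S18 S17-a->S13 S17-b->S14 S17-c->S15 S18-a->S19 S18-b->S11 S18-c->S20 S19-a->S16 S19-b->S17 S19-c->S18 S20-a->S19 S20-b->S11 S20-c->S20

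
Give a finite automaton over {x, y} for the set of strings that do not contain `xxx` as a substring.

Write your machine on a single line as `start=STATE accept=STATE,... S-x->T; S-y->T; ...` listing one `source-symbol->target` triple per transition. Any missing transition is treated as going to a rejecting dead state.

start=s0; accept=s0,s1,s2; s0-x->s1; s0-y->s0; s1-x->s2; s1-y->s0; s2-x->s3; s2-y->s0; s3-x->s3; s3-y->s3

Track partial matches of the forbidden pattern `xxx`. State s3 is a dead state reached once `xxx` has occurred; every other state accepts. s0 means no part of `xxx` is currently matched.
4 states suffice.
        x   y  
>* s0   s1  s0 
 * s1   s2  s0 
 * s2   s3  s0 
   s3   s3  s3 
(> = start, * = accepting)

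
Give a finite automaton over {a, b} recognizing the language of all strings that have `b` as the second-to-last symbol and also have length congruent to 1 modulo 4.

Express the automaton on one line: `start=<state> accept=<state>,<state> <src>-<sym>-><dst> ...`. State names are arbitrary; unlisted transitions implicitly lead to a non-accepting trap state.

Run two small machines in parallel and take their product. The first has 7 states tracking the last 2 symbols read; the second has 4 states tracking the input length modulo 4. A product state is a pair (one from each), accepting exactly when both do. Equivalent product states are then merged.
With 6 states:
        a   b  
>  S0   S1  S1 
   S1   S2  S2 
   S2   S3  S3 
   S3   S0  S4 
   S4   S5  S5 
 * S5   S2  S2 
(> = start, * = accepting)

start=S0 accept=S5 S0-a->S1 S0-b->S1 S1-a->S2 S1-b->S2 S2-a->S3 S2-b->S3 S3-a->S0 S3-b->S4 S4-a->S5 S4-b->S5 S5-a->S2 S5-b->S2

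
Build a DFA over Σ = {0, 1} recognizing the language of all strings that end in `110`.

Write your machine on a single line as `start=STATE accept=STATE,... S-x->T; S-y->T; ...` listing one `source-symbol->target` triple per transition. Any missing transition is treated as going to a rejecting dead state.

Let each state record the length of the longest suffix of the input read so far that is also a prefix of `110`. s1 means the last symbol is `1`; s2 means the last 2 symbols are `11`; s3 means the last 3 symbols are `110`. Accept only at s3, where the string currently ends in `110`.
4 states suffice.
        0   1  
>  s0   s0  s1 
   s1   s0  s2 
   s2   s3  s2 
 * s3   s0  s1 
(> = start, * = accepting)

start=s0; accept=s3; s0-0->s0; s0-1->s1; s1-0->s0; s1-1->s2; s2-0->s3; s2-1->s2; s3-0->s0; s3-1->s1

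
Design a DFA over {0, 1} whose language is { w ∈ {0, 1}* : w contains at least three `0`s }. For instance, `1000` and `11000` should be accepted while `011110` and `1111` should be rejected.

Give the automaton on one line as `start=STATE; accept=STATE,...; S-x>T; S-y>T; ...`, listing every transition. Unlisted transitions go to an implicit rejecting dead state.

start=q0; accept=q3,q4; q0-0>q1; q0-1>q0; q1-0>q2; q1-1>q1; q2-0>q3; q2-1>q2; q3-0>q4; q3-1>q3; q4-0>q4; q4-1>q4

Only the number of `0`s matters, and only up to 4. Make a chain q0 → q1 → q2 → q3 → q4 advanced by each `0` (with q4 absorbing); every other symbol self-loops. The accepting set is {q3, q4}.
A 5-state machine:
        0   1  
>  q0   q1  q0 
   q1   q2  q1 
   q2   q3  q2 
 * q3   q4  q3 
 * q4   q4  q4 
(> = start, * = accepting)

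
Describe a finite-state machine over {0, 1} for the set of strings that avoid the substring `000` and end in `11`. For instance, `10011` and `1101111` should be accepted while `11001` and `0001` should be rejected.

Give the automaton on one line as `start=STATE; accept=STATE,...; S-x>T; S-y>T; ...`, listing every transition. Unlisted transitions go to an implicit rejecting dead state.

start=s0; accept=s4; s0-0>s1; s0-1>s2; s1-0>s3; s1-1>s2; s2-0>s1; s2-1>s4; s3-0>s5; s3-1>s2; s4-0>s1; s4-1>s4; s5-0>s5; s5-1>s6; s6-0>s5; s6-1>s7; s7-0>s5; s7-1>s7

Handle the two conditions separately and then intersect. The first has 4 states tracking partial matches of the forbidden pattern `000`; the second has 3 states tracking how much of the suffix `11` has currently been matched. A product state is a pair (one from each), accepting exactly when both do.
        0   1  
>  s0   s1  s2 
   s1   s3  s2 
   s2   s1  s4 
   s3   s5  s2 
 * s4   s1  s4 
   s5   s5  s6 
   s6   s5  s7 
   s7   s5  s7 
(> = start, * = accepting)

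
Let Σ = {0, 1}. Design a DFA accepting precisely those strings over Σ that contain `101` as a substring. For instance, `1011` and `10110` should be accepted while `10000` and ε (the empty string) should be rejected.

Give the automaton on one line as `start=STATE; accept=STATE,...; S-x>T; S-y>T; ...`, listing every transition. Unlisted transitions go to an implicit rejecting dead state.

States S0..S2 record the length of the longest prefix of `101` that matches the current input suffix. Reaching S3 means `101` has been seen, and we stay there forever. Accept from S3.
        0   1  
>  S0   S0  S1 
   S1   S2  S1 
   S2   S0  S3 
 * S3   S3  S3 
(> = start, * = accepting)

start=S0; accept=S3; S0-0>S0; S0-1>S1; S1-0>S2; S1-1>S1; S2-0>S0; S2-1>S3; S3-0>S3; S3-1>S3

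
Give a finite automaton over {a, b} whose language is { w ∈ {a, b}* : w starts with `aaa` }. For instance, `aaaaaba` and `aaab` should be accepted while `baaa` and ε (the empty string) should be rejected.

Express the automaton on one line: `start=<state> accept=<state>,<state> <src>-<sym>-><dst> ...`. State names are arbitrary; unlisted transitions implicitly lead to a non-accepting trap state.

Check the first 3 symbols one by one: S0 through S2 record how many have matched `aaa` so far; any wrong symbol goes to the dead state S4. After all 3 match we enter the accepting sink S3.
5 states suffice.
        a   b  
>  S0   S1  S4 
   S1   S2  S4 
   S2   S3  S4 
 * S3   S3  S3 
   S4   S4  S4 
(> = start, * = accepting)

start=S0 accept=S3 S0-a->S1 S0-b->S4 S1-a->S2 S1-b->S4 S2-a->S3 S2-b->S4 S3-a->S3 S3-b->S3 S4-a->S4 S4-b->S4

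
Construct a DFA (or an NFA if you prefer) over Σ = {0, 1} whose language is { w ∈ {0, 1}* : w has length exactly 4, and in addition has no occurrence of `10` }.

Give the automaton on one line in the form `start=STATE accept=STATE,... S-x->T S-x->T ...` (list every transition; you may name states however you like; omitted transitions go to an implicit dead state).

start=q0 accept=q8 q0-0->q1 q0-1->q2 q1-0->q3 q1-1->q4 q2-0->q5 q2-1->q4 q3-0->q6 q3-1->q7 q4-0->q5 q4-1->q7 q5-0->q5 q5-1->q5 q6-0->q8 q6-1->q8 q7-0->q5 q7-1->q8 q8-0->q5 q8-1->q5

Handle the two conditions separately and then intersect. One (6 states) tracks the input length, saturating at 5; the other (3 states) tracks partial matches of the forbidden pattern `10`. Each combined state is a pair, one component from each; accept when both components accept. Minimizing collapses redundant product states.
        0   1  
>  q0   q1  q2 
   q1   q3  q4 
   q2   q5  q4 
   q3   q6  q7 
   q4   q5  q7 
   q5   q5  q5 
   q6   q8  q8 
   q7   q5  q8 
 * q8   q5  q5 
(> = start, * = accepting)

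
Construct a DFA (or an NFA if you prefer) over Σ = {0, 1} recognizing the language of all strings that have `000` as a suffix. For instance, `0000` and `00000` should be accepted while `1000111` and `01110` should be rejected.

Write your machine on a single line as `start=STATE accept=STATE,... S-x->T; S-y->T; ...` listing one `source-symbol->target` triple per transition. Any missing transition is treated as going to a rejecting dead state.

Remember how much of `000` the current input suffix matches. State q0 means no match yet; q1 means the last symbol is `0`; q2 means the last 2 symbols are `00`; q3 means the last 3 symbols are `000`. Only q3 accepts. On a mismatch, fall back to the longest proper suffix that is still a prefix of `000`.
A 4-state machine:
        0   1  
>  q0   q1  q0 
   q1   q2  q0 
   q2   q3  q0 
 * q3   q3  q0 
(> = start, * = accepting)

start=q0; accept=q3; q0-0->q1; q0-1->q0; q1-0->q2; q1-1->q0; q2-0->q3; q2-1->q0; q3-0->q3; q3-1->q0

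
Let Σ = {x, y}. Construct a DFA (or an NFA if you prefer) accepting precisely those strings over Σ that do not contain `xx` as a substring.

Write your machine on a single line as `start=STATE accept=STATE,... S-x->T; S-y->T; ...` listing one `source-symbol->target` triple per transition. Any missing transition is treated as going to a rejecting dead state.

start=A; accept=A,B; A-x->B; A-y->A; B-x->C; B-y->A; C-x->C; C-y->C

Track partial matches of the forbidden pattern `xx`. State C is a dead state reached once `xx` has occurred; every other state accepts. A means no part of `xx` is currently matched.
3 states suffice.
       x  y 
>* A   B  A 
 * B   C  A 
   C   C  C 
(> = start, * = accepting)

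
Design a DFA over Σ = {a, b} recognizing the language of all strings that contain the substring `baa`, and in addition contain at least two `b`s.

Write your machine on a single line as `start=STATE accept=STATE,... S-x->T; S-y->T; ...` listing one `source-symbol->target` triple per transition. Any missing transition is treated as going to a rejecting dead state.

Handle the two conditions separately and then intersect. The first has 4 states tracking whether and how much of `baa` has been seen; the second has 4 states tracking the count of `b`s, saturating at 3. A product state is a pair (one from each), accepting exactly when both do. After merging equivalent states the machine shrinks.
A 7-state machine:
        a   b  
>  q0   q0  q1 
   q1   q2  q3 
   q2   q4  q3 
   q3   q5  q3 
   q4   q4  q6 
   q5   q6  q3 
 * q6   q6  q6 
(> = start, * = accepting)

start=q0; accept=q6; q0-a->q0; q0-b->q1; q1-a->q2; q1-b->q3; q2-a->q4; q2-b->q3; q3-a->q5; q3-b->q3; q4-a->q4; q4-b->q6; q5-a->q6; q5-b->q3; q6-a->q6; q6-b->q6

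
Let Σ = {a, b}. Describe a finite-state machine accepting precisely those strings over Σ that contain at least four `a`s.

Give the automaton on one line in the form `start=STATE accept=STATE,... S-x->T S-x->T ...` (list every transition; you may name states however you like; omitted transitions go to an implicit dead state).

Only the number of `a`s matters, and only up to 5. Make a chain q0 → q1 → q2 → q3 → q4 → q5 advanced by each `a` (with q5 absorbing); every other symbol self-loops. The accepting set is {q4, q5}.
        a   b  
>  q0   q1  q0 
   q1   q2  q1 
   q2   q3  q2 
   q3   q4  q3 
 * q4   q5  q4 
 * q5   q5  q5 
(> = start, * = accepting)

start=q0 accept=q4,q5 q0-a->q1 q0-b->q0 q1-a->q2 q1-b->q1 q2-a->q3 q2-b->q2 q3-a->q4 q3-b->q3 q4-a->q5 q4-b->q4 q5-a->q5 q5-b->q5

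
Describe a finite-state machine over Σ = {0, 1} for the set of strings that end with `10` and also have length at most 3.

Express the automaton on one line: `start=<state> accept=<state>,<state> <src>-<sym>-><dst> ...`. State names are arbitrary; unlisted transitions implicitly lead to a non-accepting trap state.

start=S0 accept=S5,S8 S0-0->S1 S0-1->S2 S1-0->S3 S1-1->S4 S2-0->S5 S2-1->S4 S3-0->S6 S3-1->S7 S4-0->S8 S4-1->S7 S5-0->S6 S5-1->S7 S6-0->S9 S6-1->S10 S7-0->S11 S7-1->S10 S8-0->S9 S8-1->S10 S9-0->S9 S9-1->S10 S10-0->S11 S10-1->S10 S11-0->S9 S11-1->S10

Handle the two conditions separately and then intersect. The first has 3 states tracking how much of the suffix `10` has currently been matched; the second has 5 states tracking the input length, saturating at 4. A product state is a pair (one from each), accepting exactly when both do.
          0    1  
>  S0     S1   S2 
   S1     S3   S4 
   S2     S5   S4 
   S3     S6   S7 
   S4     S8   S7 
 * S5     S6   S7 
   S6     S9  S10 
   S7    S11  S10 
 * S8     S9  S10 
   S9     S9  S10 
   S10   S11  S10 
   S11    S9  S10 
(> = start, * = accepting)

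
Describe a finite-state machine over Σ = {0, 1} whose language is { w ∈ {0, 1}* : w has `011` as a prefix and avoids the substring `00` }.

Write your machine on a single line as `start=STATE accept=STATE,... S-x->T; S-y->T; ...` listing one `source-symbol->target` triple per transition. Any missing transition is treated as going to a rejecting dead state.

start=S0; accept=S6,S7; S0-0->S1; S0-1->S2; S1-0->S3; S1-1->S4; S2-0->S5; S2-1->S2; S3-0->S3; S3-1->S3; S4-0->S5; S4-1->S6; S5-0->S3; S5-1->S2; S6-0->S7; S6-1->S6; S7-0->S8; S7-1->S6; S8-0->S8; S8-1->S8

Handle the two conditions separately and then intersect. The first has 5 states tracking whether the input so far still matches the prefix `011`; the second has 3 states tracking partial matches of the forbidden pattern `00`. A product state is a pair (one from each), accepting exactly when both do.
9 states suffice.
        0   1  
>  S0   S1  S2 
   S1   S3  S4 
   S2   S5  S2 
   S3   S3  S3 
   S4   S5  S6 
   S5   S3  S2 
 * S6   S7  S6 
 * S7   S8  S6 
   S8   S8  S8 
(> = start, * = accepting)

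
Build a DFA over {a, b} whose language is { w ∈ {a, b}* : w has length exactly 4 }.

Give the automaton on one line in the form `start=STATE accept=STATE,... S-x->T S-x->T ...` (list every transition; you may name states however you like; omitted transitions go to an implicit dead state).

start=S0 accept=S4 S0-a->S1 S0-b->S1 S1-a->S2 S1-b->S2 S2-a->S3 S2-b->S3 S3-a->S4 S3-b->S4 S4-a->S5 S4-b->S5 S5-a->S5 S5-b->S5

We only need to distinguish lengths 0, 1, …, 4, and '>4'. Chain S0 → S1 → S2 → S3 → S4 → S5 on every symbol, with S5 looping. Accepting states: {S4}.
A 6-state machine:
        a   b  
>  S0   S1  S1 
   S1   S2  S2 
   S2   S3  S3 
   S3   S4  S4 
 * S4   S5  S5 
   S5   S5  S5 
(> = start, * = accepting)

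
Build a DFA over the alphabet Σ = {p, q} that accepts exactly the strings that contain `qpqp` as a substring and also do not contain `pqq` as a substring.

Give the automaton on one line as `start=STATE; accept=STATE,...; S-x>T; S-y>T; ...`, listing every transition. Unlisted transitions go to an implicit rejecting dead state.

Handle the two conditions separately and then intersect. One (5 states) tracks whether and how much of `qpqp` has been seen; the other (4 states) tracks partial matches of the forbidden pattern `pqq`. Each combined state is a pair, one component from each; accept when both components accept. After merging equivalent states the machine shrinks.
        p   q  
>  S0   S1  S2 
   S1   S1  S3 
   S2   S4  S2 
   S3   S4  S5 
   S4   S1  S6 
   S5   S5  S5 
   S6   S7  S5 
 * S7   S7  S8 
 * S8   S7  S5 
(> = start, * = accepting)

start=S0; accept=S7,S8; S0-p>S1; S0-q>S2; S1-p>S1; S1-q>S3; S2-p>S4; S2-q>S2; S3-p>S4; S3-q>S5; S4-p>S1; S4-q>S6; S5-p>S5; S5-q>S5; S6-p>S7; S6-q>S5; S7-p>S7; S7-q>S8; S8-p>S7; S8-q>S5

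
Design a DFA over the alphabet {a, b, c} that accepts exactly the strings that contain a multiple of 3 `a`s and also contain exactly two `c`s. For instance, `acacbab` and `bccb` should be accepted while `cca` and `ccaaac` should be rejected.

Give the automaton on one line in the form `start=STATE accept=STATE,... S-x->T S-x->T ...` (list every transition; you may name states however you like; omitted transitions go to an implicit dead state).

start=q0 accept=q5 q0-a->q1 q0-b->q0 q0-c->q2 q1-a->q3 q1-b->q1 q1-c->q4 q2-a->q4 q2-b->q2 q2-c->q5 q3-a->q0 q3-b->q3 q3-c->q6 q4-a->q6 q4-b->q4 q4-c->q7 q5-a->q7 q5-b->q5 q5-c->q8 q6-a->q2 q6-b->q6 q6-c->q9 q7-a->q9 q7-b->q7 q7-c->q8 q8-a->q8 q8-b->q8 q8-c->q8 q9-a->q5 q9-b->q9 q9-c->q8

Run two small machines in parallel and take their product. The first has 3 states tracking the count of `a`s modulo 3; the second has 4 states tracking the count of `c`s, saturating at 3. A product state is a pair (one from each), accepting exactly when both do. Equivalent product states are then merged.
10 states suffice.
        a   b   c  
>  q0   q1  q0  q2 
   q1   q3  q1  q4 
   q2   q4  q2  q5 
   q3   q0  q3  q6 
   q4   q6  q4  q7 
 * q5   q7  q5  q8 
   q6   q2  q6  q9 
   q7   q9  q7  q8 
   q8   q8  q8  q8 
   q9   q5  q9  q8 
(> = start, * = accepting)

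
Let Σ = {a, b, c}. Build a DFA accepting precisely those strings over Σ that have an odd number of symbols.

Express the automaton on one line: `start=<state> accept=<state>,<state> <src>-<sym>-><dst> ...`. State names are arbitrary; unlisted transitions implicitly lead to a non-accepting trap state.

start=q0 accept=q1 q0-a->q1 q0-b->q1 q0-c->q1 q1-a->q0 q1-b->q0 q1-c->q0

Only the length mod 2 matters, so use a 2-cycle: from any state, every input symbol moves to the next state, wrapping q1 back to q0. Mark q1 accepting.
2 states suffice.
        a   b   c  
>  q0   q1  q1  q1 
 * q1   q0  q0  q0 
(> = start, * = accepting)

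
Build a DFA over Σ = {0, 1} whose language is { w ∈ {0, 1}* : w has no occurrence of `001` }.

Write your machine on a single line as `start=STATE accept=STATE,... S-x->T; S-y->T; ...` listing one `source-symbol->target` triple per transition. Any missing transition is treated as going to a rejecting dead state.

start=S0; accept=S0,S1,S2; S0-0->S1; S0-1->S0; S1-0->S2; S1-1->S0; S2-0->S2; S2-1->S3; S3-0->S3; S3-1->S3

Track partial matches of the forbidden pattern `001`. State S3 is a dead state reached once `001` has occurred; every other state accepts. S0 means no part of `001` is currently matched.
A 4-state machine:
        0   1  
>* S0   S1  S0 
 * S1   S2  S0 
 * S2   S2  S3 
   S3   S3  S3 
(> = start, * = accepting)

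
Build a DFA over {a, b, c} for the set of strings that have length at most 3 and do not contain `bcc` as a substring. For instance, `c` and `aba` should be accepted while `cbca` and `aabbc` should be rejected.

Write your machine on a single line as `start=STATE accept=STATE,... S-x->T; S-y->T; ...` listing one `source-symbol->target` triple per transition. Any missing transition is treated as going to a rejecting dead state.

start=s0; accept=s0,s1,s2,s3,s4,s5,s6,s7,s8; s0-a->s1; s0-b->s2; s0-c->s1; s1-a->s3; s1-b->s4; s1-c->s3; s2-a->s3; s2-b->s4; s2-c->s5; s3-a->s6; s3-b->s7; s3-c->s6; s4-a->s6; s4-b->s7; s4-c->s8; s5-a->s6; s5-b->s7; s5-c->s9; s6-a->s10; s6-b->s11; s6-c->s10; s7-a->s10; s7-b->s11; s7-c->s12; s8-a->s10; s8-b->s11; s8-c->s13; s9-a->s13; s9-b->s13; s9-c->s13; s10-a->s10; s10-b->s11; s10-c->s10; s11-a->s10; s11-b->s11; s11-c->s12; s12-a->s10; s12-b->s11; s12-c->s13; s13-a->s13; s13-b->s13; s13-c->s13

Run two small machines in parallel and take their product. One (5 states) tracks the input length, saturating at 4; the other (4 states) tracks partial matches of the forbidden pattern `bcc`. Each combined state is a pair, one component from each; accept when both components accept.
          a    b    c  
>* s0     s1   s2   s1 
 * s1     s3   s4   s3 
 * s2     s3   s4   s5 
 * s3     s6   s7   s6 
 * s4     s6   s7   s8 
 * s5     s6   s7   s9 
 * s6    s10  s11  s10 
 * s7    s10  s11  s12 
 * s8    s10  s11  s13 
   s9    s13  s13  s13 
   s10   s10  s11  s10 
   s11   s10  s11  s12 
   s12   s10  s11  s13 
   s13   s13  s13  s13 
(> = start, * = accepting)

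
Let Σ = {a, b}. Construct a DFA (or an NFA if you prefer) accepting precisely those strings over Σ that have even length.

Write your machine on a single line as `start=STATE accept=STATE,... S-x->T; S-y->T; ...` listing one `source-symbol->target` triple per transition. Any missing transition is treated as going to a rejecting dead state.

Count input length modulo 2: every symbol advances one step around the cycle S0 → S1 → S0. Accept at S0.
A 2-state machine:
        a   b  
>* S0   S1  S1 
   S1   S0  S0 
(> = start, * = accepting)

start=S0; accept=S0; S0-a->S1; S0-b->S1; S1-a->S0; S1-b->S0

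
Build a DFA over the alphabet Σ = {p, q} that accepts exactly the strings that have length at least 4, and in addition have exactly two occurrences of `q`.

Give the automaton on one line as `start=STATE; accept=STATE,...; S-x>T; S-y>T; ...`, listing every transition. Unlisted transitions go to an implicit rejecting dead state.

start=S0; accept=S12,S16; S0-p>S1; S0-q>S2; S1-p>S3; S1-q>S4; S2-p>S4; S2-q>S5; S3-p>S6; S3-q>S7; S4-p>S7; S4-q>S8; S5-p>S8; S5-q>S9; S6-p>S10; S6-q>S11; S7-p>S11; S7-q>S12; S8-p>S12; S8-q>S13; S9-p>S13; S9-q>S13; S10-p>S14; S10-q>S15; S11-p>S15; S11-q>S16; S12-p>S16; S12-q>S17; S13-p>S17; S13-q>S17; S14-p>S14; S14-q>S15; S15-p>S15; S15-q>S16; S16-p>S16; S16-q>S17; S17-p>S17; S17-q>S17

Run two small machines in parallel and take their product. The first has 6 states tracking the input length, saturating at 5; the second has 4 states tracking the count of `q`s, saturating at 3. A product state is a pair (one from each), accepting exactly when both do.
An 18-state machine:
          p    q  
>  S0     S1   S2 
   S1     S3   S4 
   S2     S4   S5 
   S3     S6   S7 
   S4     S7   S8 
   S5     S8   S9 
   S6    S10  S11 
   S7    S11  S12 
   S8    S12  S13 
   S9    S13  S13 
   S10   S14  S15 
   S11   S15  S16 
 * S12   S16  S17 
   S13   S17  S17 
   S14   S14  S15 
   S15   S15  S16 
 * S16   S16  S17 
   S17   S17  S17 
(> = start, * = accepting)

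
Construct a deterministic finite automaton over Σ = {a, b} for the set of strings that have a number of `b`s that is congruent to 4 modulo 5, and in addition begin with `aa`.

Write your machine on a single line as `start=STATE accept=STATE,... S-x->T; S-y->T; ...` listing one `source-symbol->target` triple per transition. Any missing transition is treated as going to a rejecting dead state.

start=S0; accept=S11; S0-a->S1; S0-b->S2; S1-a->S3; S1-b->S2; S2-a->S2; S2-b->S4; S3-a->S3; S3-b->S5; S4-a->S4; S4-b->S6; S5-a->S5; S5-b->S7; S6-a->S6; S6-b->S8; S7-a->S7; S7-b->S9; S8-a->S8; S8-b->S10; S9-a->S9; S9-b->S11; S10-a->S10; S10-b->S2; S11-a->S11; S11-b->S3

Build one automaton per condition and run them in lockstep. One (5 states) tracks the count of `b`s modulo 5; the other (4 states) tracks whether the input so far still matches the prefix `aa`. Each combined state is a pair, one component from each; accept when both components accept.
A 12-state machine:
          a    b  
>  S0     S1   S2 
   S1     S3   S2 
   S2     S2   S4 
   S3     S3   S5 
   S4     S4   S6 
   S5     S5   S7 
   S6     S6   S8 
   S7     S7   S9 
   S8     S8  S10 
   S9     S9  S11 
   S10   S10   S2 
 * S11   S11   S3 
(> = start, * = accepting)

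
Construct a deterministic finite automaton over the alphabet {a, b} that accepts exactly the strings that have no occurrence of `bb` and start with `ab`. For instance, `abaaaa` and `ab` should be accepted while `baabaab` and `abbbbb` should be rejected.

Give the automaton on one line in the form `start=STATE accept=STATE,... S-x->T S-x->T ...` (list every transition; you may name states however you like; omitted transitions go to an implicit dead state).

start=s0 accept=s4,s6 s0-a->s1 s0-b->s2 s1-a->s3 s1-b->s4 s2-a->s3 s2-b->s5 s3-a->s3 s3-b->s2 s4-a->s6 s4-b->s7 s5-a->s5 s5-b->s5 s6-a->s6 s6-b->s4 s7-a->s7 s7-b->s7

Handle the two conditions separately and then intersect. One (3 states) tracks partial matches of the forbidden pattern `bb`; the other (4 states) tracks whether the input so far still matches the prefix `ab`. Each combined state is a pair, one component from each; accept when both components accept.
        a   b  
>  s0   s1  s2 
   s1   s3  s4 
   s2   s3  s5 
   s3   s3  s2 
 * s4   s6  s7 
   s5   s5  s5 
 * s6   s6  s4 
   s7   s7  s7 
(> = start, * = accepting)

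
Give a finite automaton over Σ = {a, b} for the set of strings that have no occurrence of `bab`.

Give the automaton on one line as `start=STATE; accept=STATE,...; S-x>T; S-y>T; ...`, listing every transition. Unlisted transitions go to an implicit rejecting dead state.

start=S0; accept=S0,S1,S2; S0-a>S0; S0-b>S1; S1-a>S2; S1-b>S1; S2-a>S0; S2-b>S3; S3-a>S3; S3-b>S3

Track partial matches of the forbidden pattern `bab`. State S3 is a dead state reached once `bab` has occurred; every other state accepts. S0 means no part of `bab` is currently matched.
        a   b  
>* S0   S0  S1 
 * S1   S2  S1 
 * S2   S0  S3 
   S3   S3  S3 
(> = start, * = accepting)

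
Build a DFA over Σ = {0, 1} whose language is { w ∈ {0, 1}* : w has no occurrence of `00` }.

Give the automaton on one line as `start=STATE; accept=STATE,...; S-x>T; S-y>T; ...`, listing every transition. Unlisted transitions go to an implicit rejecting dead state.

start=q0; accept=q0,q1; q0-0>q1; q0-1>q0; q1-0>q2; q1-1>q0; q2-0>q2; q2-1>q2

This is the complement of 'contains `00`'. Use the same substring-matching states — q0 through q2 holding how much of `00` has just been matched — but flip the accepting set: everything except the trap q2 accepts.
3 states suffice.
        0   1  
>* q0   q1  q0 
 * q1   q2  q0 
   q2   q2  q2 
(> = start, * = accepting)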